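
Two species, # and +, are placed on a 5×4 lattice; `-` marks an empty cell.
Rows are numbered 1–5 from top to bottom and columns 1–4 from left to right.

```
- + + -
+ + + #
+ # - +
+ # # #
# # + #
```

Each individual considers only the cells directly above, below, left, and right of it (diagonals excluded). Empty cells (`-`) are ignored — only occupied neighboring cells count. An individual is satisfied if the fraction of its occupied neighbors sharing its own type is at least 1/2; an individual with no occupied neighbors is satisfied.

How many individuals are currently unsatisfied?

Row 1: (1,2)+ 2/2 ✓ · (1,3)+ 2/2 ✓
Row 2: (2,1)+ 2/2 ✓ · (2,2)+ 3/4 ✓ · (2,3)+ 2/3 ✓ · (2,4)# 0/2 ✗
Row 3: (3,1)+ 2/3 ✓ · (3,2)# 1/3 ✗ · (3,4)+ 0/2 ✗
Row 4: (4,1)+ 1/3 ✗ · (4,2)# 3/4 ✓ · (4,3)# 2/3 ✓ · (4,4)# 2/3 ✓
Row 5: (5,1)# 1/2 ✓ · (5,2)# 2/3 ✓ · (5,3)+ 0/3 ✗ · (5,4)# 1/2 ✓
Unsatisfied: (2,4), (3,2), (3,4), (4,1), (5,3) — 5 in total.

5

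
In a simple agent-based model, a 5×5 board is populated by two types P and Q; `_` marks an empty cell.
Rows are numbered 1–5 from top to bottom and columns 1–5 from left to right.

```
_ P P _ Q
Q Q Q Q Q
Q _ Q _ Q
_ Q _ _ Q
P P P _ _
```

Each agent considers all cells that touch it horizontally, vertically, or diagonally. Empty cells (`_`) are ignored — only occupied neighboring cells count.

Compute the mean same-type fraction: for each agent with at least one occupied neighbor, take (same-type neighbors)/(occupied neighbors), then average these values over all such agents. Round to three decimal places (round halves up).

0.708

Row 1: (1,2)P 1/4 · (1,3)P 1/4 · (1,5)Q 2/2
Row 2: (2,1)Q 2/3 · (2,2)Q 4/6 · (2,3)Q 3/5 · (2,4)Q 5/6 · (2,5)Q 3/3
Row 3: (3,1)Q 3/3 · (3,3)Q 4/4 · (3,5)Q 3/3
Row 4: (4,2)Q 2/5 · (4,5)Q 1/1
Row 5: (5,1)P 1/2 · (5,2)P 2/3 · (5,3)P 1/2
Sum over 16 agents: 1/4 + 1/4 + 2/2 + 2/3 + 4/6 + 3/5 + 5/6 + 3/3 + 3/3 + 4/4 + 3/3 + 2/5 + 1/1 + 1/2 + 2/3 + 1/2 = 34/3; mean = 34/3 ÷ 16 = 17/24 = 0.708333… → 0.708.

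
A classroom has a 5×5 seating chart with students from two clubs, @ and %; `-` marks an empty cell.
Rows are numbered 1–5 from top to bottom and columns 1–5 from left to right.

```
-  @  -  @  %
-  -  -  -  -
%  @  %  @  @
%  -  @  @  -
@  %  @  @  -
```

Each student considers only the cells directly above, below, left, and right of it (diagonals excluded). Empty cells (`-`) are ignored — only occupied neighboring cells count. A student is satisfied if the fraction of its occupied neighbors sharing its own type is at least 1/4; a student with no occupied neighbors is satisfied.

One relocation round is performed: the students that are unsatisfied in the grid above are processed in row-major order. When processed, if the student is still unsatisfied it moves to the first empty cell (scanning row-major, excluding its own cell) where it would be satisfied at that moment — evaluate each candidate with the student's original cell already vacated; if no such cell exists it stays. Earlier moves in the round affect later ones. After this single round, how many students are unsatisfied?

Initially unsatisfied (in order): (1,4), (1,5), (3,2), (3,3), (5,1), (5,2).
  (1,4) → (1,1).
  (1,5): now satisfied by earlier moves; stays.
  (3,2) → (1,3).
  (3,3) → (1,4).
  (5,1) → (2,1).
  (5,2) → (2,4).
Resulting grid:
@ @ @ % %
@ - - % -
% - - @ @
% - @ @ -
- - @ @ -
All satisfied now.

0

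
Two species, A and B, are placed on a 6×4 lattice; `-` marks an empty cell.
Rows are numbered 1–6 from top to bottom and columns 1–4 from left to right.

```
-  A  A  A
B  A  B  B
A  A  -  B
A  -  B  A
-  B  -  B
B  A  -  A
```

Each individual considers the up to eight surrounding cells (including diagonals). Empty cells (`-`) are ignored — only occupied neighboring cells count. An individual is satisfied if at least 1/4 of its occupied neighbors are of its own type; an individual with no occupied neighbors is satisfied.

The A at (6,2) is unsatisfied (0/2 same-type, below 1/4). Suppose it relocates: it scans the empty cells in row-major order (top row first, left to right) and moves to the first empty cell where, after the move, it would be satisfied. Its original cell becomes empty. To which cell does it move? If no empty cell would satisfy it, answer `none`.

Vacating (6,2). Empty cells in order:
  (1,1): 2/3 same-type → satisfied — stop here.

(1,1)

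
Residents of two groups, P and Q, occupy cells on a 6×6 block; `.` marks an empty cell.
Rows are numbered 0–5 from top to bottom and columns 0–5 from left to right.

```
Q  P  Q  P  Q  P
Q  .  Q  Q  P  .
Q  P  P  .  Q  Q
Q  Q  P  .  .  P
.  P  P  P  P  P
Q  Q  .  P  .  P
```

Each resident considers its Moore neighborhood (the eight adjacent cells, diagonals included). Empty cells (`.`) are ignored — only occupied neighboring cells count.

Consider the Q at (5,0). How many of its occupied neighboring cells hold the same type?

Occupied neighbors of (5,0): (4,1)=P, (5,1)=Q.
Same type (Q): 1 of 2.

1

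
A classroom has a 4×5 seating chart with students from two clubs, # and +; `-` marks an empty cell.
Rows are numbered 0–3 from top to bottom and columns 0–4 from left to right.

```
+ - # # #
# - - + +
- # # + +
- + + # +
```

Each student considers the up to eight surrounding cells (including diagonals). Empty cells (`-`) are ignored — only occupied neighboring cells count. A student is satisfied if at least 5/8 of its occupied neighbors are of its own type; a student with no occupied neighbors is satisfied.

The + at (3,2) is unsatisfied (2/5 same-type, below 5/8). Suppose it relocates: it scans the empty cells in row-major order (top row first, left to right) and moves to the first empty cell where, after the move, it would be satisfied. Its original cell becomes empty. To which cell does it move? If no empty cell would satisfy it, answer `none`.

Vacating (3,2). Empty cells in order:
  (0,1): 1/3 same-type → still unsatisfied.
  (1,1): 1/5 same-type → still unsatisfied.
  (1,2): 2/6 same-type → still unsatisfied.
  (2,0): 1/3 same-type → still unsatisfied.
  (3,0): 1/2 same-type → still unsatisfied.

none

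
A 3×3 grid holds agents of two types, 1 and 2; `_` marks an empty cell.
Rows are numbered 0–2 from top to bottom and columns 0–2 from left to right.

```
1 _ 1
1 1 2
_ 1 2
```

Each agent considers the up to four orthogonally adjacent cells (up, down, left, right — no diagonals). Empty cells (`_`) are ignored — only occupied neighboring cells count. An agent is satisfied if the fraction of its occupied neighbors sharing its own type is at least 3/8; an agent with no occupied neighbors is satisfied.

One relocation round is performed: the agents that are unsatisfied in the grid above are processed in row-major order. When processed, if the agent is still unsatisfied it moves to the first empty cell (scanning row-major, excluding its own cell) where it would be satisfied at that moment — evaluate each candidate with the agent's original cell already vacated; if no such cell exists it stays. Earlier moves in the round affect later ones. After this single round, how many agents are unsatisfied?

Initially unsatisfied (in order): (0,2), (1,2).
  (0,2) → (0,1).
  (1,2): now satisfied by earlier moves; stays.
Resulting grid:
1 1 _
1 1 2
_ 1 2
All satisfied now.

0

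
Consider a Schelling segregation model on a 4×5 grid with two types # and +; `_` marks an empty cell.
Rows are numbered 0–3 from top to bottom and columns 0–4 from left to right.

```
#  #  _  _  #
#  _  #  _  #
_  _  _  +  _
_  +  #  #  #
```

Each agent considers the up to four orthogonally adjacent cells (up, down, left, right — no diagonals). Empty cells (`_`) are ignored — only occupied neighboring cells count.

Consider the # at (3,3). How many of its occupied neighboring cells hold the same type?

2

Occupied neighbors of (3,3): (2,3)=+, (3,2)=#, (3,4)=#.
Same type (#): 2 of 3.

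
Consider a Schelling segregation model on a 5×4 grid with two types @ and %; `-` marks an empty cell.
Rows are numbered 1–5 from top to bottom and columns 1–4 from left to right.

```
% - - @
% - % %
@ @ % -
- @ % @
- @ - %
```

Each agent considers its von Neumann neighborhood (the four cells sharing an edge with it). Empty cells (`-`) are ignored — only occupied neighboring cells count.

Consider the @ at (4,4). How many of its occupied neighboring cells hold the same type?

0

Occupied neighbors of (4,4): (5,4)=%, (4,3)=%.
Same type (@): 0 of 2.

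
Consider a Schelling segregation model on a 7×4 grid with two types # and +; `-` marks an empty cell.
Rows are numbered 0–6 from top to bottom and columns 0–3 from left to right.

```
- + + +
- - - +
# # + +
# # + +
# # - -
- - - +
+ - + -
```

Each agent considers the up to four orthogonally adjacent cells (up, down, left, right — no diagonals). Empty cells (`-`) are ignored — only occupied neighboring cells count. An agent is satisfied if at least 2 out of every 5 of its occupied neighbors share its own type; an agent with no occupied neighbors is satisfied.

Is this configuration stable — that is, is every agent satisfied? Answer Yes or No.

Yes

Row 0: (0,1)+ 1/1 satisfied · (0,2)+ 2/2 satisfied · (0,3)+ 2/2 satisfied
Row 1: (1,3)+ 2/2 satisfied
Row 2: (2,0)# 2/2 satisfied · (2,1)# 2/3 satisfied · (2,2)+ 2/3 satisfied · (2,3)+ 3/3 satisfied
Row 3: (3,0)# 3/3 satisfied · (3,1)# 3/4 satisfied · (3,2)+ 2/3 satisfied · (3,3)+ 2/2 satisfied
Row 4: (4,0)# 2/2 satisfied · (4,1)# 2/2 satisfied
Row 5: (5,3)+ 0/0 satisfied
Row 6: (6,0)+ 0/0 satisfied · (6,2)+ 0/0 satisfied
All meet the threshold, so the configuration is stable.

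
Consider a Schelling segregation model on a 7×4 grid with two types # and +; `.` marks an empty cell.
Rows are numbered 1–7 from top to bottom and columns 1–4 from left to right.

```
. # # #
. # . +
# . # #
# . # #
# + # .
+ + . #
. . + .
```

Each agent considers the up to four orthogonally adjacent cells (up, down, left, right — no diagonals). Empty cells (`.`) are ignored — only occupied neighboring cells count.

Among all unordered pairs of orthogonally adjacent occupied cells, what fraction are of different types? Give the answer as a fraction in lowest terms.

5/17

Scan each occupied cell's neighbors to the right and below so each pair is counted once.
From row 1: 1 unlike of 4 pairs (running 1/4).
From row 2: 1 unlike of 1 pairs (running 2/5).
From row 3: 0 unlike of 4 pairs (running 2/9).
From row 4: 0 unlike of 3 pairs (running 2/12).
From row 5: 3 unlike of 4 pairs (running 5/16).
From row 6: 0 unlike of 1 pairs (running 5/17).
Total adjacent occupied pairs: 17; unlike-type pairs: 5.
5/17 is already in lowest terms.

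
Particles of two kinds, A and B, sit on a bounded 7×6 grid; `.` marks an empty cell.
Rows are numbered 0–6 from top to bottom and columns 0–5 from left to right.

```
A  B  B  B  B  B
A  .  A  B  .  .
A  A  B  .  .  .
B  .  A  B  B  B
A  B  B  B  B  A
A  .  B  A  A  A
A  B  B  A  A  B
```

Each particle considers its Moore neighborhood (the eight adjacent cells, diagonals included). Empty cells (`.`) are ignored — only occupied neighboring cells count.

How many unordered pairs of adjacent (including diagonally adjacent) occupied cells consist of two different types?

Scan each occupied cell's neighbors to the right and below (and the two forward diagonals) so each pair is counted once.
From row 0: 5 unlike of 13 pairs (running 5/13).
From row 1: 2 unlike of 6 pairs (running 7/19).
From row 2: 4 unlike of 7 pairs (running 11/26).
From row 3: 7 unlike of 16 pairs (running 18/42).
From row 4: 9 unlike of 18 pairs (running 27/60).
From row 5: 6 unlike of 16 pairs (running 33/76).
From row 6: 3 unlike of 5 pairs (running 36/81).
Total adjacent occupied pairs: 81; unlike-type pairs: 36.

36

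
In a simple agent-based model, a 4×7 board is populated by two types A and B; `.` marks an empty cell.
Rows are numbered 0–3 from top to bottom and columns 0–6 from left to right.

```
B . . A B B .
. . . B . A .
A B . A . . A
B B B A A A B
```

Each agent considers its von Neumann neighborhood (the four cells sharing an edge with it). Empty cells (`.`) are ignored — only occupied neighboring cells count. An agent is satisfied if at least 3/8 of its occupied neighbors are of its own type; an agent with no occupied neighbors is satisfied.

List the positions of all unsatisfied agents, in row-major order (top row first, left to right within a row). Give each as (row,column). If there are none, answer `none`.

(0,0)B 0/0 ✓
(0,3)A 0/2 ✗
(0,4)B 1/2 ✓
(0,5)B 1/2 ✓
(1,3)B 0/2 ✗
(1,5)A 0/1 ✗
(2,0)A 0/2 ✗
(2,1)B 1/2 ✓
(2,3)A 1/2 ✓
(2,6)A 0/1 ✗
(3,0)B 1/2 ✓
(3,1)B 3/3 ✓
(3,2)B 1/2 ✓
(3,3)A 2/3 ✓
(3,4)A 2/2 ✓
(3,5)A 1/2 ✓
(3,6)B 0/2 ✗

(0,3), (1,3), (1,5), (2,0), (2,6), (3,6)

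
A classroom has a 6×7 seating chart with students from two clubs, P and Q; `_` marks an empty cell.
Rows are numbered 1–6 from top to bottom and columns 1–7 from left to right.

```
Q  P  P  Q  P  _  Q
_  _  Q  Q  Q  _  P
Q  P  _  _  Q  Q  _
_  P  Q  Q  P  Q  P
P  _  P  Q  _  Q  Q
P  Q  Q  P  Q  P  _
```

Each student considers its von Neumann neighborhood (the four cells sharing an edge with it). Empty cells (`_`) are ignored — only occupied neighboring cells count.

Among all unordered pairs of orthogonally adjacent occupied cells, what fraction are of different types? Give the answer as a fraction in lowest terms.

Scan each occupied cell's neighbors to the right and below so each pair is counted once.
From row 1: 6 unlike of 8 pairs (running 6/8).
From row 2: 0 unlike of 3 pairs (running 6/11).
From row 3: 2 unlike of 5 pairs (running 8/16).
From row 4: 6 unlike of 9 pairs (running 14/25).
From row 5: 4 unlike of 6 pairs (running 18/31).
From row 6: 4 unlike of 5 pairs (running 22/36).
Total adjacent occupied pairs: 36; unlike-type pairs: 22.
22/36 reduces to 11/18.

11/18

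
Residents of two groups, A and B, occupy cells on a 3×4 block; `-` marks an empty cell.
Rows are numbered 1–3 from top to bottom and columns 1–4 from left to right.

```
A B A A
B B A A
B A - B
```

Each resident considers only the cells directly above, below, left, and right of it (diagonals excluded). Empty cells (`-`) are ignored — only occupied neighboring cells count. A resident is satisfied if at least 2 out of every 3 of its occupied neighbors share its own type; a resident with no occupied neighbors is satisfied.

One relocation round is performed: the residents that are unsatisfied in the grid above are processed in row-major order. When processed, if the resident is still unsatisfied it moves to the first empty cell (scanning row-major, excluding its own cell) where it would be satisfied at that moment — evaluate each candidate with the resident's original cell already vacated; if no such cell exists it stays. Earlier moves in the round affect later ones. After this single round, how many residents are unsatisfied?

Initially unsatisfied (in order): (1,1), (1,2), (2,2), (3,1), (3,2), (3,4).
  (1,1) → (3,3).
  (1,2) → (1,1).
  (2,2): no empty cell satisfies it; stays.
  (3,1) → (1,2).
  (3,2): no empty cell satisfies it; stays.
  (3,4): no empty cell satisfies it; stays.
Resulting grid:
B B A A
B B A A
- A A B
Unsatisfied now: (2,2), (3,2), (3,4).

3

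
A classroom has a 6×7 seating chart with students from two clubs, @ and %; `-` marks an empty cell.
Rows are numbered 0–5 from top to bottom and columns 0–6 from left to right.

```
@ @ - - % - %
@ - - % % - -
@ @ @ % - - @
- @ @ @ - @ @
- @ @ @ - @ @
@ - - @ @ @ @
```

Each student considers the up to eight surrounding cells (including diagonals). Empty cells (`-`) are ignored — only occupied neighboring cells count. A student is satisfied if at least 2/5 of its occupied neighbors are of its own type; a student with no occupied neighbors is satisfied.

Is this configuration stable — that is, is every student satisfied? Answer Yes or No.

Row 0: (0,0)@ 2/2 satisfied · (0,1)@ 2/2 satisfied · (0,4)% 2/2 satisfied · (0,6)% 0/0 satisfied
Row 1: (1,0)@ 4/4 satisfied · (1,3)% 3/4 satisfied · (1,4)% 3/3 satisfied
Row 2: (2,0)@ 3/3 satisfied · (2,1)@ 5/5 satisfied · (2,2)@ 4/6 satisfied · (2,3)% 2/5 satisfied · (2,6)@ 2/2 satisfied
Row 3: (3,1)@ 6/6 satisfied · (3,2)@ 7/8 satisfied · (3,3)@ 4/5 satisfied · (3,5)@ 4/4 satisfied · (3,6)@ 4/4 satisfied
Row 4: (4,1)@ 4/4 satisfied · (4,2)@ 6/6 satisfied · (4,3)@ 5/5 satisfied · (4,5)@ 6/6 satisfied · (4,6)@ 5/5 satisfied
Row 5: (5,0)@ 1/1 satisfied · (5,3)@ 3/3 satisfied · (5,4)@ 4/4 satisfied · (5,5)@ 4/4 satisfied · (5,6)@ 3/3 satisfied
All meet the threshold, so the configuration is stable.

Yes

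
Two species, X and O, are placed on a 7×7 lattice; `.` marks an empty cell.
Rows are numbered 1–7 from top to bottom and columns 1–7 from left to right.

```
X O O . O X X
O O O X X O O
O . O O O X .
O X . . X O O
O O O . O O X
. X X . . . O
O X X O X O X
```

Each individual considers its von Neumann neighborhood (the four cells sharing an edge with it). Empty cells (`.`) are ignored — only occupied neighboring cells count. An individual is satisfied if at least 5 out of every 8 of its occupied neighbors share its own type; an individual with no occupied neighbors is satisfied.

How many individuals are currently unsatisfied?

24

Row 1: (1,1)X 0/2 ✗ · (1,2)O 2/3 ✓ · (1,3)O 2/2 ✓ · (1,5)O 0/2 ✗ · (1,6)X 1/3 ✗ · (1,7)X 1/2 ✗
Row 2: (2,1)O 2/3 ✓ · (2,2)O 3/3 ✓ · (2,3)O 3/4 ✓ · (2,4)X 1/3 ✗ · (2,5)X 1/4 ✗ · (2,6)O 1/4 ✗ · (2,7)O 1/2 ✗
Row 3: (3,1)O 2/2 ✓ · (3,3)O 2/2 ✓ · (3,4)O 2/3 ✓ · (3,5)O 1/4 ✗ · (3,6)X 0/3 ✗
Row 4: (4,1)O 2/3 ✓ · (4,2)X 0/2 ✗ · (4,5)X 0/3 ✗ · (4,6)O 2/4 ✗ · (4,7)O 1/2 ✗
Row 5: (5,1)O 2/2 ✓ · (5,2)O 2/4 ✗ · (5,3)O 1/2 ✗ · (5,5)O 1/2 ✗ · (5,6)O 2/3 ✓ · (5,7)X 0/3 ✗
Row 6: (6,2)X 2/3 ✓ · (6,3)X 2/3 ✓ · (6,7)O 0/2 ✗
Row 7: (7,1)O 0/1 ✗ · (7,2)X 2/3 ✓ · (7,3)X 2/3 ✓ · (7,4)O 0/2 ✗ · (7,5)X 0/2 ✗ · (7,6)O 0/2 ✗ · (7,7)X 0/2 ✗
Unsatisfied: (1,1), (1,5), (1,6), (1,7), (2,4), (2,5), (2,6), (2,7), (3,5), (3,6), (4,2), (4,5), (4,6), (4,7), (5,2), (5,3), (5,5), (5,7), (6,7), (7,1), (7,4), (7,5), (7,6), (7,7) — 24 in total.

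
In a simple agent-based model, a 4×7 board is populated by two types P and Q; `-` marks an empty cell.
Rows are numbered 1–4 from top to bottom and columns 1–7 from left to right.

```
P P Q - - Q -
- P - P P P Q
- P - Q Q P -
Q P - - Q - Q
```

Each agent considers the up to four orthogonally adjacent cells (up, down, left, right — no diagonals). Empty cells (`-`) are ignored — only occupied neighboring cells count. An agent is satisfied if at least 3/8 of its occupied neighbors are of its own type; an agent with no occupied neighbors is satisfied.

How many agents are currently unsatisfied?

4

Row 1: (1,1)P 1/1 ✓ · (1,2)P 2/3 ✓ · (1,3)Q 0/1 ✗ · (1,6)Q 0/1 ✗
Row 2: (2,2)P 2/2 ✓ · (2,4)P 1/2 ✓ · (2,5)P 2/3 ✓ · (2,6)P 2/4 ✓ · (2,7)Q 0/1 ✗
Row 3: (3,2)P 2/2 ✓ · (3,4)Q 1/2 ✓ · (3,5)Q 2/4 ✓ · (3,6)P 1/2 ✓
Row 4: (4,1)Q 0/1 ✗ · (4,2)P 1/2 ✓ · (4,5)Q 1/1 ✓ · (4,7)Q 0/0 ✓
Unsatisfied: (1,3), (1,6), (2,7), (4,1) — 4 in total.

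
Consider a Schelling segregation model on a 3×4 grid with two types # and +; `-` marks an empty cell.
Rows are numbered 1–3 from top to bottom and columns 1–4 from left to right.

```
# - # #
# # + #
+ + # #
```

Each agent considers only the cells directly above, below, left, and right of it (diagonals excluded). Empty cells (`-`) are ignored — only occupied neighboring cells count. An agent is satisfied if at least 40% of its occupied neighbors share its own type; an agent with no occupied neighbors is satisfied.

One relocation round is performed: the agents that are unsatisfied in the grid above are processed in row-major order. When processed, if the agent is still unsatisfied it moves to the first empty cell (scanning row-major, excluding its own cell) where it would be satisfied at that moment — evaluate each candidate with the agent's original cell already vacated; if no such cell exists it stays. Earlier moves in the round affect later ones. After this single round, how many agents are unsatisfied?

Initially unsatisfied (in order): (2,2), (2,3), (3,2), (3,3).
  (2,2) → (1,2).
  (2,3): no empty cell satisfies it; stays.
  (3,2): now satisfied by earlier moves; stays.
  (3,3) → (2,2).
Resulting grid:
# # # #
# # + #
+ + - #
Unsatisfied now: (2,3).

1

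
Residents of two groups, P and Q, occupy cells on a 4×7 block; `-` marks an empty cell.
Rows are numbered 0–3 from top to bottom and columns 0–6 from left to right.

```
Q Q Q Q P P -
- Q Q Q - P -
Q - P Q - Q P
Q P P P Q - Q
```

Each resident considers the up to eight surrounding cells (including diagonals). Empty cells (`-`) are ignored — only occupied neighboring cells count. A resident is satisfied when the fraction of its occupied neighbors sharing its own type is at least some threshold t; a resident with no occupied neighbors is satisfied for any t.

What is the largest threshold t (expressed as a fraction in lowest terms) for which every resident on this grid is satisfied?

1/3

Row 0: (0,0)Q 2/2 · (0,1)Q 4/4 · (0,2)Q 5/5 · (0,3)Q 3/4 · (0,4)P 2/4 · (0,5)P 2/2
Row 1: (1,1)Q 5/6 · (1,2)Q 6/7 · (1,3)Q 4/6 · (1,5)P 3/4
Row 2: (2,0)Q 2/3 · (2,2)P 3/7 · (2,3)Q 3/6 · (2,5)Q 2/4 · (2,6)P 1/3
Row 3: (3,0)Q 1/2 · (3,1)P 2/4 · (3,2)P 3/4 · (3,3)P 2/4 · (3,4)Q 2/3 · (3,6)Q 1/2
The smallest same-type fraction is 1/3 at (2,6), which reduces to 1/3. Any threshold above that leaves this resident unsatisfied.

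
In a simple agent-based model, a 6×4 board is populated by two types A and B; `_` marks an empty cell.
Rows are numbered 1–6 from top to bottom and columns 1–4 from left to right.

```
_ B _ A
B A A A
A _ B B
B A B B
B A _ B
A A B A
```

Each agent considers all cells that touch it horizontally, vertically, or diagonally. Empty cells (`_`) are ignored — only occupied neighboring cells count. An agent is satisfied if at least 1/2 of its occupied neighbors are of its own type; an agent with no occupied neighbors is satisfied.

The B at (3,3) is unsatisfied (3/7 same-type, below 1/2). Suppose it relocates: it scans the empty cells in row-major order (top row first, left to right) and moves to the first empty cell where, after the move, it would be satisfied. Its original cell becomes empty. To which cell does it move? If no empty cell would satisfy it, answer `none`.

(1,1)

Vacating (3,3). Empty cells in order:
  (1,1): 2/3 same-type → satisfied — stop here.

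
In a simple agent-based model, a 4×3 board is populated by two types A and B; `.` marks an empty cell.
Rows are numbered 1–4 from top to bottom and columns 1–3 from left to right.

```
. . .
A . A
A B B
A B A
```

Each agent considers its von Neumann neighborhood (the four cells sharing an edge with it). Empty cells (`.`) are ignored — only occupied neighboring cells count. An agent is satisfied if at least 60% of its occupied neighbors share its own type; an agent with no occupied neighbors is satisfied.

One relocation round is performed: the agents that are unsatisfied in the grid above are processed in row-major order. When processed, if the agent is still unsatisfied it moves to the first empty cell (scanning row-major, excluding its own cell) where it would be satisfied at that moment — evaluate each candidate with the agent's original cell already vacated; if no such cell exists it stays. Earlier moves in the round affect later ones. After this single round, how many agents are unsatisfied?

Initially unsatisfied (in order): (2,3), (3,3), (4,1), (4,2), (4,3).
  (2,3) → (1,1).
  (3,3) → (1,3).
  (4,1): no empty cell satisfies it; stays.
  (4,2) → (2,3).
  (4,3): now satisfied by earlier moves; stays.
Resulting grid:
A . B
A . B
A B .
A . A
Unsatisfied now: (3,2).

1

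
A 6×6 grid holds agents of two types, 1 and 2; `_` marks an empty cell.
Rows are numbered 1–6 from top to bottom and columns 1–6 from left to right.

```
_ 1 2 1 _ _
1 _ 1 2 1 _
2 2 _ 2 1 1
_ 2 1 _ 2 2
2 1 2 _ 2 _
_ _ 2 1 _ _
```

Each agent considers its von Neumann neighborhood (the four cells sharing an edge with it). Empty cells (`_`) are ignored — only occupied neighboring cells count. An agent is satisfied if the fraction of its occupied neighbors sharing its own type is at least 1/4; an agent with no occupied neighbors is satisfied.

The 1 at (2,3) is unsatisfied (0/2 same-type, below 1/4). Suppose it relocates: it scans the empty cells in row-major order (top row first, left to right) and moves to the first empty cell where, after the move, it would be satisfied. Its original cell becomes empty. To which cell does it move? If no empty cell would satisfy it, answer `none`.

(1,1)

Vacating (2,3). Empty cells in order:
  (1,1): 2/2 same-type → satisfied — stop here.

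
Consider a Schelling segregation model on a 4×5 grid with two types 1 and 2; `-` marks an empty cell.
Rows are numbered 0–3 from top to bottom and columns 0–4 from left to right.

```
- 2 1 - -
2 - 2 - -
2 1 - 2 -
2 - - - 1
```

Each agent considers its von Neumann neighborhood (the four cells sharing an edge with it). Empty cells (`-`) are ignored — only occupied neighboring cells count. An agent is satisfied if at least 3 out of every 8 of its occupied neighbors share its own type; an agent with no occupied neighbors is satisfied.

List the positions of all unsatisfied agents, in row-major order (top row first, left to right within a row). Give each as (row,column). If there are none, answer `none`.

(0,1), (0,2), (1,2), (2,1)

(0,1)2 0/1 unhappy
(0,2)1 0/2 unhappy
(1,0)2 1/1 ok
(1,2)2 0/1 unhappy
(2,0)2 2/3 ok
(2,1)1 0/1 unhappy
(2,3)2 0/0 ok
(3,0)2 1/1 ok
(3,4)1 0/0 ok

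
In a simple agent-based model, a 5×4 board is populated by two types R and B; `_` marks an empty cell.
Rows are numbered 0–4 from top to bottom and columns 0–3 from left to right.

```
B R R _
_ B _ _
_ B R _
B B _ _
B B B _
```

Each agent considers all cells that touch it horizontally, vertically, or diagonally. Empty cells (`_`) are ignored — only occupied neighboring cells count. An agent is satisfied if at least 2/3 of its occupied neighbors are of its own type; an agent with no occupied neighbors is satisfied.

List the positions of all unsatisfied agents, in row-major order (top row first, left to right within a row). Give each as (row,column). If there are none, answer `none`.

Row 0: (0,0)B 1/2 unhappy · (0,1)R 1/3 unhappy · (0,2)R 1/2 unhappy
Row 1: (1,1)B 2/5 unhappy
Row 2: (2,1)B 3/4 ok · (2,2)R 0/3 unhappy
Row 3: (3,0)B 4/4 ok · (3,1)B 5/6 ok
Row 4: (4,0)B 3/3 ok · (4,1)B 4/4 ok · (4,2)B 2/2 ok

(0,0), (0,1), (0,2), (1,1), (2,2)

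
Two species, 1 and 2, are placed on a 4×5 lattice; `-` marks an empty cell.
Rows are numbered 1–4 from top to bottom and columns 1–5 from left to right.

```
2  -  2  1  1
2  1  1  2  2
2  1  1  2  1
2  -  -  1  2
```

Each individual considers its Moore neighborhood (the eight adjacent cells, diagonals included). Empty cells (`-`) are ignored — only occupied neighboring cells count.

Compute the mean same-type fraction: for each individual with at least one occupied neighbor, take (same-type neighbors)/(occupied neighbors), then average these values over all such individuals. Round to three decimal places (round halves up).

(1,1)2 1/2
(1,3)2 1/4
(1,4)1 2/5
(1,5)1 1/3
(2,1)2 2/4
(2,2)1 3/7
(2,3)1 4/7
(2,4)2 3/8
(2,5)2 2/5
(3,1)2 2/4
(3,2)1 3/6
(3,3)1 4/6
(3,4)2 3/7
(3,5)1 1/5
(4,1)2 1/2
(4,4)1 2/4
(4,5)2 1/3
Sum over 17 individuals: 1/2 + 1/4 + 2/5 + 1/3 + 2/4 + 3/7 + 4/7 + 3/8 + 2/5 + 2/4 + 3/6 + 4/6 + 3/7 + 1/5 + 1/2 + 2/4 + 1/3 = 1241/168; mean = 1241/168 ÷ 17 = 73/168 = 0.434523… → 0.435.

0.435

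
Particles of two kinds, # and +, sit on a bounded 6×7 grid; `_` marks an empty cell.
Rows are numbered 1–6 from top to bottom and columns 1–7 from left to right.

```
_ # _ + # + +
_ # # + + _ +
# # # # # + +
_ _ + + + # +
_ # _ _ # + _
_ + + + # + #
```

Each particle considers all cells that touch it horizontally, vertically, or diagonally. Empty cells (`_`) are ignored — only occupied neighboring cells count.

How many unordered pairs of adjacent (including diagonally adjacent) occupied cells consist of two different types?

38

Scan each occupied cell's neighbors to the right and below (and the two forward diagonals) so each pair is counted once.
Row 1: #(1,2)–#(2,2)= #(1,2)–#(2,3)= +(1,4)–#(1,5)≠ +(1,4)–+(2,4)= +(1,4)–+(2,5)= +(1,4)–#(2,3)≠ #(1,5)–+(1,6)≠ #(1,5)–+(2,5)≠ #(1,5)–+(2,4)≠ +(1,6)–+(1,7)= +(1,6)–+(2,7)= +(1,6)–+(2,5)= +(1,7)–+(2,7)=  → 5/13 unlike.
Row 2: #(2,2)–#(2,3)= #(2,2)–#(3,2)= #(2,2)–#(3,3)= #(2,2)–#(3,1)= #(2,3)–+(2,4)≠ #(2,3)–#(3,3)= #(2,3)–#(3,4)= #(2,3)–#(3,2)= +(2,4)–+(2,5)= +(2,4)–#(3,4)≠ +(2,4)–#(3,5)≠ +(2,4)–#(3,3)≠ +(2,5)–#(3,5)≠ +(2,5)–+(3,6)= +(2,5)–#(3,4)≠ +(2,7)–+(3,7)= +(2,7)–+(3,6)=  → 6/17 unlike.
Row 3: #(3,1)–#(3,2)= #(3,2)–#(3,3)= #(3,2)–+(4,3)≠ #(3,3)–#(3,4)= #(3,3)–+(4,3)≠ #(3,3)–+(4,4)≠ #(3,4)–#(3,5)= #(3,4)–+(4,4)≠ #(3,4)–+(4,5)≠ #(3,4)–+(4,3)≠ #(3,5)–+(3,6)≠ #(3,5)–+(4,5)≠ #(3,5)–#(4,6)= #(3,5)–+(4,4)≠ +(3,6)–+(3,7)= +(3,6)–#(4,6)≠ +(3,6)–+(4,7)= +(3,6)–+(4,5)= +(3,7)–+(4,7)= +(3,7)–#(4,6)≠  → 11/20 unlike.
Row 4: +(4,3)–+(4,4)= +(4,3)–#(5,2)≠ +(4,4)–+(4,5)= +(4,4)–#(5,5)≠ +(4,5)–#(4,6)≠ +(4,5)–#(5,5)≠ +(4,5)–+(5,6)= #(4,6)–+(4,7)≠ #(4,6)–+(5,6)≠ #(4,6)–#(5,5)= +(4,7)–+(5,6)=  → 6/11 unlike.
Row 5: #(5,2)–+(6,2)≠ #(5,2)–+(6,3)≠ #(5,5)–+(5,6)≠ #(5,5)–#(6,5)= #(5,5)–+(6,6)≠ #(5,5)–+(6,4)≠ +(5,6)–+(6,6)= +(5,6)–#(6,7)≠ +(5,6)–#(6,5)≠  → 7/9 unlike.
Row 6: +(6,2)–+(6,3)= +(6,3)–+(6,4)= +(6,4)–#(6,5)≠ #(6,5)–+(6,6)≠ +(6,6)–#(6,7)≠  → 3/5 unlike.
Total adjacent occupied pairs: 75; unlike-type pairs: 38.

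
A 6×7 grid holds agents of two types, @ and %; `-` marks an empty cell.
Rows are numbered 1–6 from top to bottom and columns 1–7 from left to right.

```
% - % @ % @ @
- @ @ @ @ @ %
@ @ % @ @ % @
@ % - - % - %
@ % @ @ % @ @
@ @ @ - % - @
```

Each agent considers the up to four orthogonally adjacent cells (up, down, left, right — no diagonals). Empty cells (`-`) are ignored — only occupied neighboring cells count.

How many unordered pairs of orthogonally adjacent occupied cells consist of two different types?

24

Scan each occupied cell's neighbors to the right and below so each pair is counted once.
Row 1: %(1,3)–@(1,4)≠ %(1,3)–@(2,3)≠ @(1,4)–%(1,5)≠ @(1,4)–@(2,4)= %(1,5)–@(1,6)≠ %(1,5)–@(2,5)≠ @(1,6)–@(1,7)= @(1,6)–@(2,6)= @(1,7)–%(2,7)≠  → 6/9 unlike.
Row 2: @(2,2)–@(2,3)= @(2,2)–@(3,2)= @(2,3)–@(2,4)= @(2,3)–%(3,3)≠ @(2,4)–@(2,5)= @(2,4)–@(3,4)= @(2,5)–@(2,6)= @(2,5)–@(3,5)= @(2,6)–%(2,7)≠ @(2,6)–%(3,6)≠ %(2,7)–@(3,7)≠  → 4/11 unlike.
Row 3: @(3,1)–@(3,2)= @(3,1)–@(4,1)= @(3,2)–%(3,3)≠ @(3,2)–%(4,2)≠ %(3,3)–@(3,4)≠ @(3,4)–@(3,5)= @(3,5)–%(3,6)≠ @(3,5)–%(4,5)≠ %(3,6)–@(3,7)≠ @(3,7)–%(4,7)≠  → 7/10 unlike.
Row 4: @(4,1)–%(4,2)≠ @(4,1)–@(5,1)= %(4,2)–%(5,2)= %(4,5)–%(5,5)= %(4,7)–@(5,7)≠  → 2/5 unlike.
Row 5: @(5,1)–%(5,2)≠ @(5,1)–@(6,1)= %(5,2)–@(5,3)≠ %(5,2)–@(6,2)≠ @(5,3)–@(5,4)= @(5,3)–@(6,3)= @(5,4)–%(5,5)≠ %(5,5)–@(5,6)≠ %(5,5)–%(6,5)= @(5,6)–@(5,7)= @(5,7)–@(6,7)=  → 5/11 unlike.
Row 6: @(6,1)–@(6,2)= @(6,2)–@(6,3)=  → 0/2 unlike.
Total adjacent occupied pairs: 48; unlike-type pairs: 24.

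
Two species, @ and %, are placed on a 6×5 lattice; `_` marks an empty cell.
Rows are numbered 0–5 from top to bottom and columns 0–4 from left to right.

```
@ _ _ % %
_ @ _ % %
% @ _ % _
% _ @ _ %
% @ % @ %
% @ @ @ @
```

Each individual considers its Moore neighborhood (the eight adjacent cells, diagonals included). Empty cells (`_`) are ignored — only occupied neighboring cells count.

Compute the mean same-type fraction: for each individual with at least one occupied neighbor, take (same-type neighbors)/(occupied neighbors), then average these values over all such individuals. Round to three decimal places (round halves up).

Row 0: (0,0)@ 1/1 · (0,3)% 3/3 · (0,4)% 3/3
Row 1: (1,1)@ 2/3 · (1,3)% 4/4 · (1,4)% 4/4
Row 2: (2,0)% 1/3 · (2,1)@ 2/4 · (2,3)% 3/4
Row 3: (3,0)% 2/4 · (3,2)@ 3/5 · (3,4)% 2/3
Row 4: (4,0)% 2/4 · (4,1)@ 3/7 · (4,2)% 0/6 · (4,3)@ 4/7 · (4,4)% 1/4
Row 5: (5,0)% 1/3 · (5,1)@ 2/5 · (5,2)@ 4/5 · (5,3)@ 3/5 · (5,4)@ 2/3
Sum over 22 individuals: 1/1 + 3/3 + 3/3 + 2/3 + 4/4 + 4/4 + 1/3 + 2/4 + 3/4 + 2/4 + 3/5 + 2/3 + 2/4 + 3/7 + 0/6 + 4/7 + 1/4 + 1/3 + 2/5 + 4/5 + 3/5 + 2/3 = 407/30; mean = 407/30 ÷ 22 = 37/60 = 0.616666… → 0.617.

0.617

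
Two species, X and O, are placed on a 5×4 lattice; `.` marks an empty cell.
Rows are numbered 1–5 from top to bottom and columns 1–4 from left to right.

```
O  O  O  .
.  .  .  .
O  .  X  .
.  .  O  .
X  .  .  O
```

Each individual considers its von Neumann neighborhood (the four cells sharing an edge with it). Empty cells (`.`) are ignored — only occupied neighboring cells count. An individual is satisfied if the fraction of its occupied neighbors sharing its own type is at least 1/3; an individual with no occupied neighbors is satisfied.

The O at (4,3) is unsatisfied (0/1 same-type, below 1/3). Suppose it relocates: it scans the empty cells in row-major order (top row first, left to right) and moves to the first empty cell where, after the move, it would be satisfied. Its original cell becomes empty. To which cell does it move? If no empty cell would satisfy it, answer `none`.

(1,4)

Vacating (4,3). Empty cells in order:
  (1,4): 1/1 same-type → satisfied — stop here.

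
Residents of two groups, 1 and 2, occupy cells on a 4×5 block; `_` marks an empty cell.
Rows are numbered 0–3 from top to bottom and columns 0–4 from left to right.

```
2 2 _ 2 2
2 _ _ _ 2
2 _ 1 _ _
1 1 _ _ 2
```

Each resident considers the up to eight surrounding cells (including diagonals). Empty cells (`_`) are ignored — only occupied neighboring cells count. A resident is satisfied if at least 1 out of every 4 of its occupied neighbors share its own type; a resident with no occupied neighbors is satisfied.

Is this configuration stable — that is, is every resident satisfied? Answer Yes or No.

Yes

Row 0: (0,0)2 2/2 ok · (0,1)2 2/2 ok · (0,3)2 2/2 ok · (0,4)2 2/2 ok
Row 1: (1,0)2 3/3 ok · (1,4)2 2/2 ok
Row 2: (2,0)2 1/3 ok · (2,2)1 1/1 ok
Row 3: (3,0)1 1/2 ok · (3,1)1 2/3 ok · (3,4)2 0/0 ok
All meet the threshold, so the configuration is stable.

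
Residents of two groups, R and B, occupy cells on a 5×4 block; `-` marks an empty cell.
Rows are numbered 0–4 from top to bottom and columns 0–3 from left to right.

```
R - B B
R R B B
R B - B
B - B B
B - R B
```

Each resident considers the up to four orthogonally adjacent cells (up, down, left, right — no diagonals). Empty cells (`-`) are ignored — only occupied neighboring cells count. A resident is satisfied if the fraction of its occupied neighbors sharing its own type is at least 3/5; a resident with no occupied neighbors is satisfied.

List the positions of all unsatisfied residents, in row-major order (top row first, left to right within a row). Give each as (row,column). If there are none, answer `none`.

(1,1), (2,0), (2,1), (3,0), (3,2), (4,2), (4,3)

(0,0)R 1/1 ok
(0,2)B 2/2 ok
(0,3)B 2/2 ok
(1,0)R 3/3 ok
(1,1)R 1/3 unhappy
(1,2)B 2/3 ok
(1,3)B 3/3 ok
(2,0)R 1/3 unhappy
(2,1)B 0/2 unhappy
(2,3)B 2/2 ok
(3,0)B 1/2 unhappy
(3,2)B 1/2 unhappy
(3,3)B 3/3 ok
(4,0)B 1/1 ok
(4,2)R 0/2 unhappy
(4,3)B 1/2 unhappy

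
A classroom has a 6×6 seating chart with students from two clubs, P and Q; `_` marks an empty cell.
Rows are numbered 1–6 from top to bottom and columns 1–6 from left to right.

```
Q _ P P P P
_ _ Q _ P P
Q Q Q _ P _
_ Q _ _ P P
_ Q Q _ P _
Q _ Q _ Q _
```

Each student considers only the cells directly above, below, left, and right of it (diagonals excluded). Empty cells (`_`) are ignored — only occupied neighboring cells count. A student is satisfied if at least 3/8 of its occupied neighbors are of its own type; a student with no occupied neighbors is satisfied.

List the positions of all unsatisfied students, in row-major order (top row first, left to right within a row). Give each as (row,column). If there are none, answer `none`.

(1,1)Q 0/0 ok
(1,3)P 1/2 ok
(1,4)P 2/2 ok
(1,5)P 3/3 ok
(1,6)P 2/2 ok
(2,3)Q 1/2 ok
(2,5)P 3/3 ok
(2,6)P 2/2 ok
(3,1)Q 1/1 ok
(3,2)Q 3/3 ok
(3,3)Q 2/2 ok
(3,5)P 2/2 ok
(4,2)Q 2/2 ok
(4,5)P 3/3 ok
(4,6)P 1/1 ok
(5,2)Q 2/2 ok
(5,3)Q 2/2 ok
(5,5)P 1/2 ok
(6,1)Q 0/0 ok
(6,3)Q 1/1 ok
(6,5)Q 0/1 unhappy

(6,5)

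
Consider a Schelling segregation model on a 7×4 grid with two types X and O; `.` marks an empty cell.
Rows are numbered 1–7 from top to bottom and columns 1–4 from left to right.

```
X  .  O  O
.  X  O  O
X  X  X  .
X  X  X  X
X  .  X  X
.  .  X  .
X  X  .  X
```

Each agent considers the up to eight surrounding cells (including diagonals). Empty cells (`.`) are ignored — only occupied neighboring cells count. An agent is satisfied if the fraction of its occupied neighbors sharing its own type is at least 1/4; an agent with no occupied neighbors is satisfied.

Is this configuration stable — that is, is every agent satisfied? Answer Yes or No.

(1,1)X 1/1 satisfied
(1,3)O 3/4 satisfied
(1,4)O 3/3 satisfied
(2,2)X 4/6 satisfied
(2,3)O 3/6 satisfied
(2,4)O 3/4 satisfied
(3,1)X 4/4 satisfied
(3,2)X 6/7 satisfied
(3,3)X 5/7 satisfied
(4,1)X 4/4 satisfied
(4,2)X 7/7 satisfied
(4,3)X 6/6 satisfied
(4,4)X 4/4 satisfied
(5,1)X 2/2 satisfied
(5,3)X 5/5 satisfied
(5,4)X 4/4 satisfied
(6,3)X 4/4 satisfied
(7,1)X 1/1 satisfied
(7,2)X 2/2 satisfied
(7,4)X 1/1 satisfied
All meet the threshold, so the configuration is stable.

Yes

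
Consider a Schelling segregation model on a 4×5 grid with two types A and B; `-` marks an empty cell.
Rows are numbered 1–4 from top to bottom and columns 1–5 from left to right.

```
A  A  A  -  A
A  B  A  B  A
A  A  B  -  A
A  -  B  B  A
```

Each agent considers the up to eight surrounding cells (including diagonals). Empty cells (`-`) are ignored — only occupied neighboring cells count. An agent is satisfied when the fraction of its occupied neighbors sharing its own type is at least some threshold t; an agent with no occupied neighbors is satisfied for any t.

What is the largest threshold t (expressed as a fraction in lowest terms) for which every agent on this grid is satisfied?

(1,1)A 2/3
(1,2)A 4/5
(1,3)A 2/4
(1,5)A 1/2
(2,1)A 4/5
(2,2)B 1/8
(2,3)A 3/6
(2,4)B 1/6
(2,5)A 2/3
(3,1)A 3/4
(3,2)A 4/7
(3,3)B 4/6
(3,5)A 2/4
(4,1)A 2/2
(4,3)B 2/3
(4,4)B 2/4
(4,5)A 1/2
The smallest same-type fraction is 1/8 at (2,2), which reduces to 1/8. Any threshold above that leaves this agent unsatisfied.

1/8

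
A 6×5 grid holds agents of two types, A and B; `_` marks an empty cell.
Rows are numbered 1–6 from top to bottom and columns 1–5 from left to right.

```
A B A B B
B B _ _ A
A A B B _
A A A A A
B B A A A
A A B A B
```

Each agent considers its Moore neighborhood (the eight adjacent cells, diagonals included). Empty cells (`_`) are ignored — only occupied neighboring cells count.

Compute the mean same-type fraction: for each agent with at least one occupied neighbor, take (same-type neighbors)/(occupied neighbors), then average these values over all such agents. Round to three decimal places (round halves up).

0.425

(1,1)A 0/3
(1,2)B 2/4
(1,3)A 0/3
(1,4)B 1/3
(1,5)B 1/2
(2,1)B 2/5
(2,2)B 3/7
(2,5)A 0/3
(3,1)A 3/5
(3,2)A 4/7
(3,3)B 2/6
(3,4)B 1/5
(4,1)A 3/5
(4,2)A 5/8
(4,3)A 5/8
(4,4)A 5/7
(4,5)A 3/4
(5,1)B 1/5
(5,2)B 2/8
(5,3)A 6/8
(5,4)A 6/8
(5,5)A 4/5
(6,1)A 1/3
(6,2)A 2/5
(6,3)B 1/5
(6,4)A 3/5
(6,5)B 0/3
Sum over 27 agents: 0/3 + 2/4 + 0/3 + 1/3 + 1/2 + 2/5 + 3/7 + 0/3 + 3/5 + 4/7 + 2/6 + 1/5 + 3/5 + 5/8 + 5/8 + 5/7 + 3/4 + 1/5 + 2/8 + 6/8 + 6/8 + 4/5 + 1/3 + 2/5 + 1/5 + 3/5 + 0/3 = 321/28; mean = 321/28 ÷ 27 = 107/252 = 0.424603… → 0.425.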